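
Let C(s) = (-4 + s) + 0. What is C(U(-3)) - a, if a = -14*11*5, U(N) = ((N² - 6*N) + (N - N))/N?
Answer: 757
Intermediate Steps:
U(N) = (N² - 6*N)/N (U(N) = ((N² - 6*N) + 0)/N = (N² - 6*N)/N)
C(s) = -4 + s
a = -770 (a = -154*5 = -770)
C(U(-3)) - a = (-4 + (-6 - 3)) - 1*(-770) = (-4 - 9) + 770 = -13 + 770 = 757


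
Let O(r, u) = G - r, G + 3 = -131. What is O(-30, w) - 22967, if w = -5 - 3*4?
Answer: -23071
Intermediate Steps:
G = -134 (G = -3 - 131 = -134)
w = -17 (w = -5 - 12 = -17)
O(r, u) = -134 - r
O(-30, w) - 22967 = (-134 - 1*(-30)) - 22967 = (-134 + 30) - 22967 = -104 - 22967 = -23071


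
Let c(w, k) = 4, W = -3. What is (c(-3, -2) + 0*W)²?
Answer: 16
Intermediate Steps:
(c(-3, -2) + 0*W)² = (4 + 0*(-3))² = (4 + 0)² = 4² = 16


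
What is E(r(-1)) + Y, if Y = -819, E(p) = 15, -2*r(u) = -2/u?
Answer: -804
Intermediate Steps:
r(u) = 1/u (r(u) = -(-1)/u = 1/u)
E(r(-1)) + Y = 15 - 819 = -804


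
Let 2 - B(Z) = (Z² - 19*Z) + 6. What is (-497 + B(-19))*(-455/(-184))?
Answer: -556465/184 ≈ -3024.3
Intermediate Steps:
B(Z) = -4 - Z² + 19*Z (B(Z) = 2 - ((Z² - 19*Z) + 6) = 2 - (6 + Z² - 19*Z) = 2 + (-6 - Z² + 19*Z) = -4 - Z² + 19*Z)
(-497 + B(-19))*(-455/(-184)) = (-497 + (-4 - 1*(-19)² + 19*(-19)))*(-455/(-184)) = (-497 + (-4 - 1*361 - 361))*(-455*(-1/184)) = (-497 + (-4 - 361 - 361))*(455/184) = (-497 - 726)*(455/184) = -1223*455/184 = -556465/184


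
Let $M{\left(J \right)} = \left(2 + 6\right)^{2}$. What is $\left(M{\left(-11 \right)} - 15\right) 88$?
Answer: $4312$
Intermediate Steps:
$M{\left(J \right)} = 64$ ($M{\left(J \right)} = 8^{2} = 64$)
$\left(M{\left(-11 \right)} - 15\right) 88 = \left(64 - 15\right) 88 = 49 \cdot 88 = 4312$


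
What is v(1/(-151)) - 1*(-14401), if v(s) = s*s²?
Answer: 49581937350/3442951 ≈ 14401.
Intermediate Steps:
v(s) = s³
v(1/(-151)) - 1*(-14401) = (1/(-151))³ - 1*(-14401) = (-1/151)³ + 14401 = -1/3442951 + 14401 = 49581937350/3442951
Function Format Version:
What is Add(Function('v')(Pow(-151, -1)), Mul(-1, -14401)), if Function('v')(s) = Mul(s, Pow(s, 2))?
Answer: Rational(49581937350, 3442951) ≈ 14401.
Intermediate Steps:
Function('v')(s) = Pow(s, 3)
Add(Function('v')(Pow(-151, -1)), Mul(-1, -14401)) = Add(Pow(Pow(-151, -1), 3), Mul(-1, -14401)) = Add(Pow(Rational(-1, 151), 3), 14401) = Add(Rational(-1, 3442951), 14401) = Rational(49581937350, 3442951)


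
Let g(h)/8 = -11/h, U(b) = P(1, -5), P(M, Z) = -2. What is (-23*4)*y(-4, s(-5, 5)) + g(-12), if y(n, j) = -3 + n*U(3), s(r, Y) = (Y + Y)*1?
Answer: -1358/3 ≈ -452.67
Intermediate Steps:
U(b) = -2
s(r, Y) = 2*Y (s(r, Y) = (2*Y)*1 = 2*Y)
g(h) = -88/h (g(h) = 8*(-11/h) = -88/h)
y(n, j) = -3 - 2*n (y(n, j) = -3 + n*(-2) = -3 - 2*n)
(-23*4)*y(-4, s(-5, 5)) + g(-12) = (-23*4)*(-3 - 2*(-4)) - 88/(-12) = -92*(-3 + 8) - 88*(-1/12) = -92*5 + 22/3 = -460 + 22/3 = -1358/3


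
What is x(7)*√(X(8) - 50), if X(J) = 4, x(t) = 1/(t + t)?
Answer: I*√46/14 ≈ 0.48445*I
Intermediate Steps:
x(t) = 1/(2*t)
x(7)*√(X(8) - 50) = ((½)/7)*√(4 - 50) = ((½)*(⅐))*√(-46) = (I*√46)/14 = I*√46/14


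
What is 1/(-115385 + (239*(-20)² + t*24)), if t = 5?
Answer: -1/19665 ≈ -5.0852e-5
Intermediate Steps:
1/(-115385 + (239*(-20)² + t*24)) = 1/(-115385 + (239*(-20)² + 5*24)) = 1/(-115385 + (239*400 + 120)) = 1/(-115385 + (95600 + 120)) = 1/(-115385 + 95720) = 1/(-19665) = -1/19665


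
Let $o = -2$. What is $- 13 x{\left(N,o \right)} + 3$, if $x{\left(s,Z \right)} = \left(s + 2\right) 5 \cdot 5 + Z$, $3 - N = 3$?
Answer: $-621$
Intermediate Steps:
$N = 0$ ($N = 3 - 3 = 0$)
$x{\left(s,Z \right)} = 50 + Z + 25 s$ ($x{\left(s,Z \right)} = \left(2 + s\right) 5 \cdot 5 + Z = \left(10 + 5 s\right) 5 + Z = \left(50 + 25 s\right) + Z = 50 + Z + 25 s$)
$- 13 x{\left(N,o \right)} + 3 = - 13 \left(50 - 2 + 25 \cdot 0\right) + 3 = - 13 \left(50 - 2 + 0\right) + 3 = \left(-13\right) 48 + 3 = -624 + 3 = -621$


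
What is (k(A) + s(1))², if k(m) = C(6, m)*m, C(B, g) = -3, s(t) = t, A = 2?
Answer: 25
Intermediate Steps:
k(m) = -3*m
(k(A) + s(1))² = (-3*2 + 1)² = (-6 + 1)² = (-5)² = 25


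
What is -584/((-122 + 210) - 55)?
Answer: -584/33 ≈ -17.697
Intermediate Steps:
-584/((-122 + 210) - 55) = -584/(88 - 55) = -584/33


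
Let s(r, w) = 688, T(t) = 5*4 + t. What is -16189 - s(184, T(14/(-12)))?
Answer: -16877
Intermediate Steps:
T(t) = 20 + t
-16189 - s(184, T(14/(-12))) = -16189 - 1*688 = -16189 - 688 = -16877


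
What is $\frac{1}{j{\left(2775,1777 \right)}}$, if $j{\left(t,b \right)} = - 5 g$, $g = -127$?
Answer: $\frac{1}{635} \approx 0.0015748$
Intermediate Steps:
$j{\left(t,b \right)} = 635$ ($j{\left(t,b \right)} = \left(-5\right) \left(-127\right) = 635$)
$\frac{1}{j{\left(2775,1777 \right)}} = \frac{1}{635}$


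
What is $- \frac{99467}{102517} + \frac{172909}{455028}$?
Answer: $- \frac{27534158123}{46648105476} \approx -0.59025$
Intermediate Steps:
$- \frac{99467}{102517} + \frac{172909}{455028} = - \frac{27534158123}{46648105476}$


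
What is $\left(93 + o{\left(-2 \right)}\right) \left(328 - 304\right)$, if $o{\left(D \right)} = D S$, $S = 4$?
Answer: $2040$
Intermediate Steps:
$o{\left(D \right)} = 4 D$ ($o{\left(D \right)} = D 4 = 4 D$)
$\left(93 + o{\left(-2 \right)}\right) \left(328 - 304\right) = \left(93 + 4 \left(-2\right)\right) \left(328 - 304\right) = \left(93 - 8\right) 24 = 85 \cdot 24 = 2040$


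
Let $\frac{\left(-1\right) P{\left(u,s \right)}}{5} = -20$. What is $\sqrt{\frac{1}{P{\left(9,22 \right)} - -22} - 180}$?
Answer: $\frac{i \sqrt{2678998}}{122} \approx 13.416 i$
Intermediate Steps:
$P{\left(u,s \right)} = 100$ ($P{\left(u,s \right)} = \left(-5\right) \left(-20\right) = 100$)
$\sqrt{\frac{1}{P{\left(9,22 \right)} - -22} - 180} = \sqrt{\frac{1}{100 - -22} - 180} = \sqrt{\frac{1}{100 + \left(-40 + 62\right)} - 180} = \sqrt{\frac{1}{100 + 22} - 180} = \sqrt{\frac{1}{122} - 180} = \sqrt{- \frac{21959}{122}} = \frac{i \sqrt{2678998}}{122}$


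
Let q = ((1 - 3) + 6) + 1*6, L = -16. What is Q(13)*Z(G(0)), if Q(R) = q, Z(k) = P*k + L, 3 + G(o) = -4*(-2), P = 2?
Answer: -60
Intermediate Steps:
q = 10 (q = (-2 + 6) + 6 = 4 + 6 = 10)
G(o) = 5 (G(o) = -3 - 4*(-2) = -3 + 8 = 5)
Z(k) = -16 + 2*k (Z(k) = 2*k - 16 = -16 + 2*k)
Q(R) = 10
Q(13)*Z(G(0)) = 10*(-16 + 2*5) = 10*(-16 + 10) = 10*(-6) = -60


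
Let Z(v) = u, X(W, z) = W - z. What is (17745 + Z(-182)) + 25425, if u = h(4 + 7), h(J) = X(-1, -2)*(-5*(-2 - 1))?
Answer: 43185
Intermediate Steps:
h(J) = 15 (h(J) = (-1 - 1*(-2))*(-5*(-2 - 1)) = (-1 + 2)*(-5*(-3)) = 1*15 = 15)
u = 15
Z(v) = 15
(17745 + Z(-182)) + 25425 = (17745 + 15) + 25425 = 17760 + 25425 = 43185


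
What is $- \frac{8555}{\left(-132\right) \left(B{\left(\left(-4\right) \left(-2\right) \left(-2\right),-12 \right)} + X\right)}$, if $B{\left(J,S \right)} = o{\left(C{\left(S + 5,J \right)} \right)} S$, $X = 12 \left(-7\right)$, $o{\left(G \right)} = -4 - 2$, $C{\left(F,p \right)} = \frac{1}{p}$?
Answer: $- \frac{8555}{1584} \approx -5.4009$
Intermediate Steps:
$o{\left(G \right)} = -6$ ($o{\left(G \right)} = -4 - 2 = -6$)
$X = -84$
$B{\left(J,S \right)} = - 6 S$
$- \frac{8555}{\left(-132\right) \left(B{\left(\left(-4\right) \left(-2\right) \left(-2\right),-12 \right)} + X\right)} = - \frac{8555}{\left(-132\right) \left(\left(-6\right) \left(-12\right) - 84\right)} = - \frac{8555}{\left(-132\right) \left(72 - 84\right)} = - \frac{8555}{\left(-132\right) \left(-12\right)} = - \frac{8555}{1584}$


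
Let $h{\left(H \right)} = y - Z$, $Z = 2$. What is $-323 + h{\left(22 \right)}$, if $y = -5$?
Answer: $-330$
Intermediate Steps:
$h{\left(H \right)} = -7$ ($h{\left(H \right)} = -5 - 2 = -7$)
$-323 + h{\left(22 \right)} = -323 - 7 = -330$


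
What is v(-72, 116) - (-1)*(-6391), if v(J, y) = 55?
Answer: -6336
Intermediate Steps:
v(-72, 116) - (-1)*(-6391) = 55 - (-1)*(-6391) = 55 - 1*6391 = 55 - 6391 = -6336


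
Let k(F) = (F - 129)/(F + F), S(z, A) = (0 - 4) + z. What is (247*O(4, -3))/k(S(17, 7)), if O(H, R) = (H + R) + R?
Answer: 3211/29 ≈ 110.72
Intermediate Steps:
S(z, A) = -4 + z
O(H, R) = H + 2*R
k(F) = (-129 + F)/(2*F) (k(F) = (-129 + F)/((2*F)) = (-129 + F)*(1/(2*F)) = (-129 + F)/(2*F))
(247*O(4, -3))/k(S(17, 7)) = (247*(4 + 2*(-3)))/(((-129 + (-4 + 17))/(2*(-4 + 17)))) = (247*(4 - 6))/(((½)*(-129 + 13)/13)) = (247*(-2))/(((½)*(1/13)*(-116))) = -494/(-58/13) = -494*(-13/58) = 3211/29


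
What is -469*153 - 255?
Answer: -72012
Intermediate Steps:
-469*153 - 255 = -71757 - 255 = -72012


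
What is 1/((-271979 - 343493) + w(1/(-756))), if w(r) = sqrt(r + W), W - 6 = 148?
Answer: -465296832/286377171668281 - 6*sqrt(2444883)/286377171668281 ≈ -1.6248e-6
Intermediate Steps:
W = 154 (W = 6 + 148 = 154)
w(r) = sqrt(154 + r) (w(r) = sqrt(r + 154) = sqrt(154 + r))
1/((-271979 - 343493) + w(1/(-756))) = 1/((-271979 - 343493) + sqrt(154 + 1/(-756))) = 1/(-615472 + sqrt(154 - 1/756)) = 1/(-615472 + sqrt(116423/756)) = 1/(-615472 + sqrt(2444883)/126)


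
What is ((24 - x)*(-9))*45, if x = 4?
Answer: -8100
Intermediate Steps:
((24 - x)*(-9))*45 = ((24 - 1*4)*(-9))*45 = ((24 - 4)*(-9))*45 = (20*(-9))*45 = -180*45 = -8100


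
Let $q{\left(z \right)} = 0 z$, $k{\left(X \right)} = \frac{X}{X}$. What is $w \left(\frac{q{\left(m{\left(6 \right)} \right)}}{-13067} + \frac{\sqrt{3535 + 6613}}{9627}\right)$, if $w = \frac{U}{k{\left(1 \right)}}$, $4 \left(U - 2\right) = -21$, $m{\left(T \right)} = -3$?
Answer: $- \frac{13 \sqrt{2537}}{19254} \approx -0.034008$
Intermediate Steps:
$k{\left(X \right)} = 1$
$U = - \frac{13}{4}$ ($U = 2 + \frac{1}{4} \left(-21\right) = 2 - \frac{21}{4} = - \frac{13}{4} \approx -3.25$)
$q{\left(z \right)} = 0$
$w = - \frac{13}{4}$ ($w = - \frac{13}{4 \cdot 1} = \left(- \frac{13}{4}\right) 1 = - \frac{13}{4} \approx -3.25$)
$w \left(\frac{q{\left(m{\left(6 \right)} \right)}}{-13067} + \frac{\sqrt{3535 + 6613}}{9627}\right) = - \frac{13 \left(\frac{0}{-13067} + \frac{\sqrt{3535 + 6613}}{9627}\right)}{4} = - \frac{13 \left(0 \left(- \frac{1}{13067}\right) + \sqrt{10148} \cdot \frac{1}{9627}\right)}{4} = - \frac{13 \left(0 + 2 \sqrt{2537} \cdot \frac{1}{9627}\right)}{4} = - \frac{13 \left(0 + \frac{2 \sqrt{2537}}{9627}\right)}{4} = - \frac{13 \frac{2 \sqrt{2537}}{9627}}{4} = - \frac{13 \sqrt{2537}}{19254}$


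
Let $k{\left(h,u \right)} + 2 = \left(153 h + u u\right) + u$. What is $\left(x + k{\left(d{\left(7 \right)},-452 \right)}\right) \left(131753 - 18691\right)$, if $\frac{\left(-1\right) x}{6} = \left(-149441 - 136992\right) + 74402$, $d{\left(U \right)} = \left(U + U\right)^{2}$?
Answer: $170274085488$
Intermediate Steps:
$d{\left(U \right)} = 4 U^{2}$ ($d{\left(U \right)} = \left(2 U\right)^{2} = 4 U^{2}$)
$x = 1272186$ ($x = - 6 \left(\left(-149441 - 136992\right) + 74402\right) = - 6 \left(-286433 + 74402\right) = \left(-6\right) \left(-212031\right) = 1272186$)
$k{\left(h,u \right)} = -2 + u + u^{2} + 153 h$ ($k{\left(h,u \right)} = -2 + \left(\left(153 h + u u\right) + u\right) = -2 + \left(\left(153 h + u^{2}\right) + u\right) = -2 + \left(\left(u^{2} + 153 h\right) + u\right) = -2 + \left(u + u^{2} + 153 h\right) = -2 + u + u^{2} + 153 h$)
$\left(x + k{\left(d{\left(7 \right)},-452 \right)}\right) \left(131753 - 18691\right) = \left(1272186 + \left(-2 - 452 + \left(-452\right)^{2} + 153 \cdot 4 \cdot 7^{2}\right)\right) \left(131753 - 18691\right) = \left(1272186 + \left(-2 - 452 + 204304 + 153 \cdot 4 \cdot 49\right)\right) 113062 = \left(1272186 + \left(-2 - 452 + 204304 + 153 \cdot 196\right)\right) 113062 = \left(1272186 + \left(-2 - 452 + 204304 + 29988\right)\right) 113062 = \left(1272186 + 233838\right) 113062 = 1506024 \cdot 113062 = 170274085488$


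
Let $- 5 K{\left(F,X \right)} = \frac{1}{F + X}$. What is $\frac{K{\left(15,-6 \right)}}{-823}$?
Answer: $\frac{1}{37035} \approx 2.7001 \cdot 10^{-5}$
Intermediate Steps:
$K{\left(F,X \right)} = - \frac{1}{5 \left(F + X\right)}$
$\frac{K{\left(15,-6 \right)}}{-823} = \frac{\left(-1\right) \frac{1}{5 \cdot 15 + 5 \left(-6\right)}}{-823} = - \frac{1}{75 - 30} \left(- \frac{1}{823}\right) = - \frac{1}{45} \left(- \frac{1}{823}\right) = \left(-1\right) \frac{1}{45} \left(- \frac{1}{823}\right) = \left(- \frac{1}{45}\right) \left(- \frac{1}{823}\right) = \frac{1}{37035}$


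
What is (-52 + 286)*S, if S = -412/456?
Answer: -4017/19 ≈ -211.42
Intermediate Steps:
S = -103/114 (S = -412*1/456 = -103/114 ≈ -0.90351)
(-52 + 286)*S = (-52 + 286)*(-103/114) = 234*(-103/114) = -4017/19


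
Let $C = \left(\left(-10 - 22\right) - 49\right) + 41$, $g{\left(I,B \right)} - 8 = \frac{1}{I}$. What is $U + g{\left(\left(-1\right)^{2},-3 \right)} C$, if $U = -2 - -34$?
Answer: $-328$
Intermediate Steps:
$U = 32$ ($U = -2 + 34 = 32$)
$g{\left(I,B \right)} = 8 + \frac{1}{I}$
$C = -40$ ($C = \left(-32 - 49\right) + 41 = -81 + 41 = -40$)
$U + g{\left(\left(-1\right)^{2},-3 \right)} C = 32 + \left(8 + \frac{1}{\left(-1\right)^{2}}\right) \left(-40\right) = 32 + \left(8 + 1^{-1}\right) \left(-40\right) = 32 + \left(8 + 1\right) \left(-40\right) = 32 + 9 \left(-40\right) = 32 - 360 = -328$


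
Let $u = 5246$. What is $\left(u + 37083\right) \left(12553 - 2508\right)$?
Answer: $425194805$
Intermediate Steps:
$\left(u + 37083\right) \left(12553 - 2508\right) = \left(5246 + 37083\right) \left(12553 - 2508\right) = 42329 \cdot 10045 = 425194805$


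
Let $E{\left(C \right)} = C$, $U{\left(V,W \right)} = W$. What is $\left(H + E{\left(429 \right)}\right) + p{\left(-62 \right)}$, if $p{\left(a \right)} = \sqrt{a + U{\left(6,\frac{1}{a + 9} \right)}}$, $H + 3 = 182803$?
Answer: $183229 + \frac{i \sqrt{174211}}{53} \approx 1.8323 \cdot 10^{5} + 7.8752 i$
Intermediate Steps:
$H = 182800$ ($H = -3 + 182803 = 182800$)
$p{\left(a \right)} = \sqrt{a + \frac{1}{9 + a}}$ ($p{\left(a \right)} = \sqrt{a + \frac{1}{a + 9}} = \sqrt{a + \frac{1}{9 + a}}$)
$\left(H + E{\left(429 \right)}\right) + p{\left(-62 \right)} = \left(182800 + 429\right) + \sqrt{\frac{1 - 62 \left(9 - 62\right)}{9 - 62}} = 183229 + \sqrt{\frac{1 - -3286}{-53}} = 183229 + \sqrt{- \frac{1 + 3286}{53}} = 183229 + \sqrt{\left(- \frac{1}{53}\right) 3287} = 183229 + \sqrt{- \frac{3287}{53}} = 183229 + \frac{i \sqrt{174211}}{53}$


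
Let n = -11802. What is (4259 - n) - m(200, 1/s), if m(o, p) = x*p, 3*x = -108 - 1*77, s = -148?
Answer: 192727/12 ≈ 16061.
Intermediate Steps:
x = -185/3 (x = (-108 - 1*77)/3 = (-108 - 77)/3 = (1/3)*(-185) = -185/3 ≈ -61.667)
m(o, p) = -185*p/3
(4259 - n) - m(200, 1/s) = (4259 - 1*(-11802)) - (-185)/(3*(-148)) = (4259 + 11802) - (-185)*(-1)/(3*148) = 16061 - 1*5/12 = 16061 - 5/12 = 192727/12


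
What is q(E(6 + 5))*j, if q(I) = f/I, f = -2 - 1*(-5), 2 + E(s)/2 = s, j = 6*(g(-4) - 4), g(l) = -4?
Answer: -8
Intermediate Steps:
j = -48 (j = 6*(-4 - 4) = 6*(-8) = -48)
E(s) = -4 + 2*s
f = 3 (f = -2 + 5 = 3)
q(I) = 3/I
q(E(6 + 5))*j = (3/(-4 + 2*(6 + 5)))*(-48) = (3/(-4 + 2*11))*(-48) = (3/(-4 + 22))*(-48) = (3/18)*(-48) = (3*(1/18))*(-48) = (⅙)*(-48) = -8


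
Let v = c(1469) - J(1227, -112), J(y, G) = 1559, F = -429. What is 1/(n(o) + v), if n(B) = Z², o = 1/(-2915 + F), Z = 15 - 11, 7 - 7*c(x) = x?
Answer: -7/12263 ≈ -0.00057082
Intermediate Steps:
c(x) = 1 - x/7
Z = 4
o = -1/3344 (o = 1/(-2915 - 429) = 1/(-3344) = -1/3344 ≈ -0.00029904)
v = -12375/7 (v = (1 - ⅐*1469) - 1*1559 = (1 - 1469/7) - 1559 = -1462/7 - 1559 = -12375/7 ≈ -1767.9)
n(B) = 16 (n(B) = 4² = 16)
1/(n(o) + v) = 1/(16 - 12375/7) = 1/(-12263/7) = -7/12263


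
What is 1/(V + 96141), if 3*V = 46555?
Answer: 3/334978 ≈ 8.9558e-6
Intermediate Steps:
V = 46555/3 (V = (⅓)*46555 = 46555/3 ≈ 15518.)
1/(V + 96141) = 1/(46555/3 + 96141) = 1/(334978/3) = 3/334978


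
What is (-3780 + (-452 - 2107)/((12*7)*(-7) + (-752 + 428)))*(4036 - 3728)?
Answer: -88416559/76 ≈ -1.1634e+6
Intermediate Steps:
(-3780 + (-452 - 2107)/((12*7)*(-7) + (-752 + 428)))*(4036 - 3728) = (-3780 - 2559/(84*(-7) - 324))*308 = (-3780 - 2559/(-588 - 324))*308 = (-3780 - 2559/(-912))*308 = (-3780 - 2559*(-1/912))*308 = (-3780 + 853/304)*308 = -1148267/304*308 = -88416559/76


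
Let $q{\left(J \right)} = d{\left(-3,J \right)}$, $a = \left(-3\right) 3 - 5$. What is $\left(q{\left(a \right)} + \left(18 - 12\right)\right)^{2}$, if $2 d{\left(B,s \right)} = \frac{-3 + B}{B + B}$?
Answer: $\frac{169}{4} \approx 42.25$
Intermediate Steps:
$d{\left(B,s \right)} = \frac{-3 + B}{4 B}$ ($d{\left(B,s \right)} = \frac{\left(-3 + B\right) \frac{1}{B + B}}{2} = \frac{\left(-3 + B\right) \frac{1}{2 B}}{2} = \frac{\frac{1}{2} \frac{1}{B} \left(-3 + B\right)}{2} = \frac{-3 + B}{4 B}$)
$a = -14$ ($a = -9 - 5 = -14$)
$q{\left(J \right)} = \frac{1}{2}$ ($q{\left(J \right)} = \frac{-3 - 3}{4 \left(-3\right)} = \frac{1}{4} \left(- \frac{1}{3}\right) \left(-6\right) = \frac{1}{2}$)
$\left(q{\left(a \right)} + \left(18 - 12\right)\right)^{2} = \left(\frac{1}{2} + \left(18 - 12\right)\right)^{2} = \left(\frac{1}{2} + 6\right)^{2} = \left(\frac{13}{2}\right)^{2} = \frac{169}{4}$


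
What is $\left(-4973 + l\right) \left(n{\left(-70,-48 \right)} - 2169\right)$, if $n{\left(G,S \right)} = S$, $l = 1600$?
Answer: $7477941$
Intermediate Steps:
$\left(-4973 + l\right) \left(n{\left(-70,-48 \right)} - 2169\right) = \left(-4973 + 1600\right) \left(-48 - 2169\right) = \left(-3373\right) \left(-2217\right) = 7477941$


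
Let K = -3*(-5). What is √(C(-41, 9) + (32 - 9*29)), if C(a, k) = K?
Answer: I*√214 ≈ 14.629*I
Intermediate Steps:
K = 15
C(a, k) = 15
√(C(-41, 9) + (32 - 9*29)) = √(15 + (32 - 9*29)) = √(15 + (32 - 261)) = √(15 - 229) = √(-214) = I*√214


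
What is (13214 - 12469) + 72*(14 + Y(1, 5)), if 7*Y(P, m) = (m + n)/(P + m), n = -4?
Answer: 12283/7 ≈ 1754.7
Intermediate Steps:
Y(P, m) = (-4 + m)/(7*(P + m)) (Y(P, m) = ((m - 4)/(P + m))/7 = ((-4 + m)/(P + m))/7 = (-4 + m)/(7*(P + m)))
(13214 - 12469) + 72*(14 + Y(1, 5)) = (13214 - 12469) + 72*(14 + (-4 + 5)/(7*(1 + 5))) = 745 + 72*(14 + (1/7)*1/6) = 745 + 72*(14 + (1/7)*(1/6)*1) = 745 + 72*(14 + 1/42) = 745 + 72*(589/42) = 745 + 7068/7 = 12283/7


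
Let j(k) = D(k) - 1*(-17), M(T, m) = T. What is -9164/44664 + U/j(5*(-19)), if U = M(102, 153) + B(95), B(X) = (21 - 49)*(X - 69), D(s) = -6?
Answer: -7015117/122826 ≈ -57.114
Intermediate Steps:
j(k) = 11 (j(k) = -6 - 1*(-17) = -6 + 17 = 11)
B(X) = 1932 - 28*X (B(X) = -28*(-69 + X) = 1932 - 28*X)
U = -626 (U = 102 + (1932 - 28*95) = 102 + (1932 - 2660) = 102 - 728 = -626)
-9164/44664 + U/j(5*(-19)) = -9164/44664 - 626/11 = -9164*1/44664 - 626*1/11 = -2291/11166 - 626/11 = -7015117/122826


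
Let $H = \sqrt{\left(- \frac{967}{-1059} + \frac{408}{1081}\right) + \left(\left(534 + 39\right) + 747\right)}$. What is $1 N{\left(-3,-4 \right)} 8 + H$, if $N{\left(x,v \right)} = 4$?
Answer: $32 + \frac{\sqrt{1731576321019941}}{1144779} \approx 68.35$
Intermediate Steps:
$H = \frac{\sqrt{1731576321019941}}{1144779}$ ($H = \sqrt{\left(\left(-967\right) \left(- \frac{1}{1059}\right) + 408 \cdot \frac{1}{1081}\right) + \left(573 + 747\right)} = \sqrt{\left(\frac{967}{1059} + \frac{408}{1081}\right) + 1320} = \sqrt{\frac{1477399}{1144779} + 1320} = \sqrt{\frac{1512585679}{1144779}} = \frac{\sqrt{1731576321019941}}{1144779} \approx 36.35$)
$1 N{\left(-3,-4 \right)} 8 + H = 1 \cdot 4 \cdot 8 + \frac{\sqrt{1731576321019941}}{1144779} = 4 \cdot 8 + \frac{\sqrt{1731576321019941}}{1144779} = 32 + \frac{\sqrt{1731576321019941}}{1144779}$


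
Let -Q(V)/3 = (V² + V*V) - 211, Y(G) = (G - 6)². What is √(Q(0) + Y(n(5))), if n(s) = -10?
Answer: √889 ≈ 29.816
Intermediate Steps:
Y(G) = (-6 + G)²
Q(V) = 633 - 6*V² (Q(V) = -3*((V² + V*V) - 211) = -3*((V² + V²) - 211) = -3*(2*V² - 211) = -3*(-211 + 2*V²) = 633 - 6*V²)
√(Q(0) + Y(n(5))) = √((633 - 6*0²) + (-6 - 10)²) = √((633 - 6*0) + (-16)²) = √((633 + 0) + 256) = √(633 + 256) = √889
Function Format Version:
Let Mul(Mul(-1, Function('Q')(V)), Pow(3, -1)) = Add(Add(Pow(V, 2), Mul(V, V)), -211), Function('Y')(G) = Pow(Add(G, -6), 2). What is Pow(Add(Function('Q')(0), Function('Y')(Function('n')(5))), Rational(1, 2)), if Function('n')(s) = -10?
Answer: Pow(889, Rational(1, 2)) ≈ 29.816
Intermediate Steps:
Function('Y')(G) = Pow(Add(-6, G), 2)
Function('Q')(V) = Add(633, Mul(-6, Pow(V, 2))) (Function('Q')(V) = Mul(-3, Add(Add(Pow(V, 2), Mul(V, V)), -211)) = Mul(-3, Add(Add(Pow(V, 2), Pow(V, 2)), -211)) = Mul(-3, Add(Mul(2, Pow(V, 2)), -211)) = Mul(-3, Add(-211, Mul(2, Pow(V, 2)))) = Add(633, Mul(-6, Pow(V, 2))))
Pow(Add(Function('Q')(0), Function('Y')(Function('n')(5))), Rational(1, 2)) = Pow(Add(Add(633, Mul(-6, Pow(0, 2))), Pow(Add(-6, -10), 2)), Rational(1, 2)) = Pow(Add(Add(633, Mul(-6, 0)), Pow(-16, 2)), Rational(1, 2)) = Pow(Add(Add(633, 0), 256), Rational(1, 2)) = Pow(Add(633, 256), Rational(1, 2)) = Pow(889, Rational(1, 2))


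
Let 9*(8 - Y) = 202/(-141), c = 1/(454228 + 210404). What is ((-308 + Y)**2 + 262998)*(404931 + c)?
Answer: 76473378618890882580413/535148726076 ≈ 1.4290e+11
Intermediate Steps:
c = 1/664632 ≈ 1.5046e-6
Y = 10354/1269 (Y = 8 - 202/(9*(-141)) = 8 - 202*(-1)/(9*141) = 8 - 1/9*(-202/141) = 8 + 202/1269 = 10354/1269 ≈ 8.1592)
((-308 + Y)**2 + 262998)*(404931 + c) = ((-308 + 10354/1269)**2 + 262998)*(404931 + 1/664632) = ((-380498/1269)**2 + 262998)*(269130100393/664632) = (144778728004/1610361 + 262998)*(269130100393/664632) = (568300450282/1610361)*(269130100393/664632) = 76473378618890882580413/535148726076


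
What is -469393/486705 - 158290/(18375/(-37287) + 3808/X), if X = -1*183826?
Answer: 88009804783712840837/285516698844405 ≈ 3.0825e+5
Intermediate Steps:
X = -183826
-469393/486705 - 158290/(18375/(-37287) + 3808/X) = -469393/486705 - 158290/(18375/(-37287) + 3808/(-183826)) = -469393*1/486705 - 158290/(18375*(-1/37287) + 3808*(-1/183826)) = -469393/486705 - 158290/(-6125/12429 - 1904/91913) = -469393/486705 - 158290/(-586631941/1142386677) = -469393/486705 - 158290*(-1142386677/586631941) = -469393/486705 + 180828387102330/586631941 = 88009804783712840837/285516698844405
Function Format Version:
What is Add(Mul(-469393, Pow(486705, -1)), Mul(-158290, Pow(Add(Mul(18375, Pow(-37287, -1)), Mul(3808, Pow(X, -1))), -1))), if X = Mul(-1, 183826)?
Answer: Rational(88009804783712840837, 285516698844405) ≈ 3.0825e+5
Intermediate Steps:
X = -183826
Add(Mul(-469393, Pow(486705, -1)), Mul(-158290, Pow(Add(Mul(18375, Pow(-37287, -1)), Mul(3808, Pow(X, -1))), -1))) = Add(Mul(-469393, Pow(486705, -1)), Mul(-158290, Pow(Add(Mul(18375, Pow(-37287, -1)), Mul(3808, Pow(-183826, -1))), -1))) = Add(Mul(-469393, Rational(1, 486705)), Mul(-158290, Pow(Add(Mul(18375, Rational(-1, 37287)), Mul(3808, Rational(-1, 183826))), -1))) = Add(Rational(-469393, 486705), Mul(-158290, Pow(Add(Rational(-6125, 12429), Rational(-1904, 91913)), -1))) = Add(Rational(-469393, 486705), Mul(-158290, Pow(Rational(-586631941, 1142386677), -1))) = Add(Rational(-469393, 486705), Mul(-158290, Rational(-1142386677, 586631941))) = Add(Rational(-469393, 486705), Rational(180828387102330, 586631941)) = Rational(88009804783712840837, 285516698844405)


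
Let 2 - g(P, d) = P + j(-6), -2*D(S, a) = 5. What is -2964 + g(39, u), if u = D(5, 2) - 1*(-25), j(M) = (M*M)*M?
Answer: -2785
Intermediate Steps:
D(S, a) = -5/2 (D(S, a) = -1/2*5 = -5/2)
j(M) = M**3 (j(M) = M**2*M = M**3)
u = 45/2 (u = -5/2 - 1*(-25) = -5/2 + 25 = 45/2 ≈ 22.500)
g(P, d) = 218 - P (g(P, d) = 2 - (P + (-6)**3) = 2 - (P - 216) = 2 - (-216 + P) = 2 + (216 - P) = 218 - P)
-2964 + g(39, u) = -2964 + (218 - 1*39) = -2964 + (218 - 39) = -2964 + 179 = -2785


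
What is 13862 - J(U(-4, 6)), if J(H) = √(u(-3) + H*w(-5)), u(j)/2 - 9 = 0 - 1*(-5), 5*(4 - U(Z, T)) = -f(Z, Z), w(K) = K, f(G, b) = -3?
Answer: 13862 - √11 ≈ 13859.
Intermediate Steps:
U(Z, T) = 17/5 (U(Z, T) = 4 - (-1)*(-3)/5 = 4 - ⅕*3 = 4 - ⅗ = 17/5)
u(j) = 28 (u(j) = 18 + 2*(0 - 1*(-5)) = 18 + 2*(0 + 5) = 18 + 2*5 = 18 + 10 = 28)
J(H) = √(28 - 5*H) (J(H) = √(28 + H*(-5)) = √(28 - 5*H))
13862 - J(U(-4, 6)) = 13862 - √(28 - 5*17/5) = 13862 - √(28 - 17) = 13862 - √11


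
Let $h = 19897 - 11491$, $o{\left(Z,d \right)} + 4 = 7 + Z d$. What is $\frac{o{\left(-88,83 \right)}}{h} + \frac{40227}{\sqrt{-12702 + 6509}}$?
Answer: $- \frac{7301}{8406} - \frac{3657 i \sqrt{6193}}{563} \approx -0.86855 - 511.17 i$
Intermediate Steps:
$o{\left(Z,d \right)} = 3 + Z d$ ($o{\left(Z,d \right)} = -4 + \left(7 + Z d\right) = 3 + Z d$)
$h = 8406$ ($h = 19897 - 11491 = 8406$)
$\frac{o{\left(-88,83 \right)}}{h} + \frac{40227}{\sqrt{-12702 + 6509}} = \frac{3 - 7304}{8406} + \frac{40227}{\sqrt{-12702 + 6509}} = \left(3 - 7304\right) \frac{1}{8406} + \frac{40227}{\sqrt{-6193}} = \left(-7301\right) \frac{1}{8406} + \frac{40227}{i \sqrt{6193}} = - \frac{7301}{8406} + 40227 \left(- \frac{i \sqrt{6193}}{6193}\right) = - \frac{7301}{8406} - \frac{3657 i \sqrt{6193}}{563}$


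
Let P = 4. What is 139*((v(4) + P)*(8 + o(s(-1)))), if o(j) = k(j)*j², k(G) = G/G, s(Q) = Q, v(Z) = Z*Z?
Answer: 25020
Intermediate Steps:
v(Z) = Z²
k(G) = 1
o(j) = j² (o(j) = 1*j² = j²)
139*((v(4) + P)*(8 + o(s(-1)))) = 139*((4² + 4)*(8 + (-1)²)) = 139*((16 + 4)*(8 + 1)) = 139*(20*9) = 139*180 = 25020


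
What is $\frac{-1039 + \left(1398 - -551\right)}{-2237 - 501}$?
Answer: $- \frac{455}{1369} \approx -0.33236$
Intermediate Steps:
$\frac{-1039 + \left(1398 - -551\right)}{-2237 - 501} = \frac{-1039 + \left(1398 + 551\right)}{-2738} = \left(-1039 + 1949\right) \left(- \frac{1}{2738}\right) = 910 \left(- \frac{1}{2738}\right) = - \frac{455}{1369}$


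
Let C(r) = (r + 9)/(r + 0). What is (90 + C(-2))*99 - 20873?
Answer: -24619/2 ≈ -12310.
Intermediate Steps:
C(r) = (9 + r)/r
(90 + C(-2))*99 - 20873 = (90 + (9 - 2)/(-2))*99 - 20873 = (90 - ½*7)*99 - 20873 = (90 - 7/2)*99 - 20873 = (173/2)*99 - 20873 = 17127/2 - 20873 = -24619/2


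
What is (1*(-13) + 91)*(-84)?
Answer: -6552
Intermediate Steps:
(1*(-13) + 91)*(-84) = (-13 + 91)*(-84) = 78*(-84) = -6552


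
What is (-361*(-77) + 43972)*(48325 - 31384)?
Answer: 1215838629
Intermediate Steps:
(-361*(-77) + 43972)*(48325 - 31384) = (27797 + 43972)*16941 = 71769*16941 = 1215838629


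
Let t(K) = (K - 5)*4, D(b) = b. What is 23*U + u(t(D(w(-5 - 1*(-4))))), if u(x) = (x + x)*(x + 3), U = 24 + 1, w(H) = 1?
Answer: 991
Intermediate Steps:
U = 25
t(K) = -20 + 4*K (t(K) = (-5 + K)*4 = -20 + 4*K)
u(x) = 2*x*(3 + x) (u(x) = (2*x)*(3 + x) = 2*x*(3 + x))
23*U + u(t(D(w(-5 - 1*(-4))))) = 23*25 + 2*(-20 + 4*1)*(3 + (-20 + 4*1)) = 575 + 2*(-20 + 4)*(3 + (-20 + 4)) = 575 + 2*(-16)*(3 - 16) = 575 + 2*(-16)*(-13) = 575 + 416 = 991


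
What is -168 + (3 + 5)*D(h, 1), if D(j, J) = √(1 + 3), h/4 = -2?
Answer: -152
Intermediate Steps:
h = -8 (h = 4*(-2) = -8)
D(j, J) = 2 (D(j, J) = √4 = 2)
-168 + (3 + 5)*D(h, 1) = -168 + (3 + 5)*2 = -168 + 8*2 = -168 + 16 = -152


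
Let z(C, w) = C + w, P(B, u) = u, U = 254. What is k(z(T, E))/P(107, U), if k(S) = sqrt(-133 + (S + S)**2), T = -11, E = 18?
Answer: 3*sqrt(7)/254 ≈ 0.031249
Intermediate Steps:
k(S) = sqrt(-133 + 4*S**2) (k(S) = sqrt(-133 + (2*S)**2) = sqrt(-133 + 4*S**2))
k(z(T, E))/P(107, U) = sqrt(-133 + 4*(-11 + 18)**2)/254 = sqrt(-133 + 4*7**2)*(1/254) = sqrt(-133 + 4*49)*(1/254) = sqrt(-133 + 196)*(1/254) = sqrt(63)*(1/254) = (3*sqrt(7))*(1/254) = 3*sqrt(7)/254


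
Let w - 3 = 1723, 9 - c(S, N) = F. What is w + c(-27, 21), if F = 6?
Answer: 1729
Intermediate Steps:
c(S, N) = 3 (c(S, N) = 9 - 1*6 = 9 - 6 = 3)
w = 1726 (w = 3 + 1723 = 1726)
w + c(-27, 21) = 1726 + 3 = 1729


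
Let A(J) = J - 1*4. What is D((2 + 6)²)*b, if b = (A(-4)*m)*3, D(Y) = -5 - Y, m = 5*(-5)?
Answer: -41400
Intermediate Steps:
A(J) = -4 + J (A(J) = J - 4 = -4 + J)
m = -25
b = 600 (b = ((-4 - 4)*(-25))*3 = -8*(-25)*3 = 200*3 = 600)
D((2 + 6)²)*b = (-5 - (2 + 6)²)*600 = (-5 - 1*8²)*600 = (-5 - 1*64)*600 = (-5 - 64)*600 = -69*600 = -41400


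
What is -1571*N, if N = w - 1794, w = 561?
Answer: 1937043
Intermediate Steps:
N = -1233 (N = 561 - 1794 = -1233)
-1571*N = -1571*(-1233) = 1937043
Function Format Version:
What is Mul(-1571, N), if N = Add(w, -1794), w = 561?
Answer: 1937043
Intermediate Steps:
N = -1233 (N = Add(561, -1794) = -1233)
Mul(-1571, N) = Mul(-1571, -1233) = 1937043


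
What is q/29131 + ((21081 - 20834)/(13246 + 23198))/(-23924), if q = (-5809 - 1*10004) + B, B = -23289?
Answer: -34092503577469/25398918523536 ≈ -1.3423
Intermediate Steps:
q = -39102 (q = (-5809 - 1*10004) - 23289 = (-5809 - 10004) - 23289 = -15813 - 23289 = -39102)
q/29131 + ((21081 - 20834)/(13246 + 23198))/(-23924) = -39102/29131 + ((21081 - 20834)/(13246 + 23198))/(-23924) = -39102*1/29131 + (247/36444)*(-1/23924) = -39102/29131 + (247*(1/36444))*(-1/23924) = -39102/29131 + (247/36444)*(-1/23924) = -39102/29131 - 247/871886256 = -34092503577469/25398918523536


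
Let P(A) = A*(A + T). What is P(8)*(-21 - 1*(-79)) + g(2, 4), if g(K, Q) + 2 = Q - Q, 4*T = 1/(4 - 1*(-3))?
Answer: 26086/7 ≈ 3726.6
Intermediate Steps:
T = 1/28 (T = 1/(4*(4 - 1*(-3))) = 1/(4*(4 + 3)) = (¼)/7 = (¼)*(⅐) = 1/28 ≈ 0.035714)
g(K, Q) = -2 (g(K, Q) = -2 + (Q - Q) = -2 + 0 = -2)
P(A) = A*(1/28 + A) (P(A) = A*(A + 1/28) = A*(1/28 + A))
P(8)*(-21 - 1*(-79)) + g(2, 4) = (8*(1/28 + 8))*(-21 - 1*(-79)) - 2 = (8*(225/28))*(-21 + 79) - 2 = (450/7)*58 - 2 = 26100/7 - 2 = 26086/7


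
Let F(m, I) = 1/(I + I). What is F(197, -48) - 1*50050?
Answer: -4804801/96 ≈ -50050.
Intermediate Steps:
F(m, I) = 1/(2*I)
F(197, -48) - 1*50050 = (½)/(-48) - 1*50050 = (½)*(-1/48) - 50050 = -1/96 - 50050 = -4804801/96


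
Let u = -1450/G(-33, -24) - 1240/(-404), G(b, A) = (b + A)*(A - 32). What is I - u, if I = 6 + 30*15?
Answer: 73083841/161196 ≈ 453.38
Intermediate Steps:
G(b, A) = (-32 + A)*(A + b) (G(b, A) = (A + b)*(-32 + A) = (-32 + A)*(A + b))
I = 456 (I = 6 + 450 = 456)
u = 421535/161196 (u = -1450/((-24)² - 32*(-24) - 32*(-33) - 24*(-33)) - 1240/(-404) = -1450/(576 + 768 + 1056 + 792) - 1240*(-1/404) = -1450/3192 + 310/101 = -1450*1/3192 + 310/101 = -725/1596 + 310/101 = 421535/161196 ≈ 2.6150)
I - u = 456 - 1*421535/161196 = 456 - 421535/161196 = 73083841/161196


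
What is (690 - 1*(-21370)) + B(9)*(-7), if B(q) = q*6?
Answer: 21682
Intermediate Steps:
B(q) = 6*q
(690 - 1*(-21370)) + B(9)*(-7) = (690 - 1*(-21370)) + (6*9)*(-7) = (690 + 21370) + 54*(-7) = 22060 - 378 = 21682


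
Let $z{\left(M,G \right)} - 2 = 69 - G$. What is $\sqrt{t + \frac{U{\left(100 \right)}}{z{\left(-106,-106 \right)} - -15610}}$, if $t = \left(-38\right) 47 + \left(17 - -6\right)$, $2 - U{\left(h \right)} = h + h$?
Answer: $\frac{i \sqrt{439394503373}}{15787} \approx 41.988 i$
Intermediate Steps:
$z{\left(M,G \right)} = 71 - G$ ($z{\left(M,G \right)} = 2 - \left(-69 + G\right) = 71 - G$)
$U{\left(h \right)} = 2 - 2 h$ ($U{\left(h \right)} = 2 - \left(h + h\right) = 2 - 2 h$)
$t = -1763$ ($t = -1786 + \left(17 + 6\right) = -1786 + 23 = -1763$)
$\sqrt{t + \frac{U{\left(100 \right)}}{z{\left(-106,-106 \right)} - -15610}} = \sqrt{-1763 + \frac{2 - 200}{\left(71 - -106\right) - -15610}} = \sqrt{-1763 + \frac{2 - 200}{\left(71 + 106\right) + 15610}} = \sqrt{-1763 - \frac{198}{177 + 15610}} = \sqrt{-1763 - \frac{198}{15787}} = \sqrt{- \frac{27832679}{15787}} = \frac{i \sqrt{439394503373}}{15787}$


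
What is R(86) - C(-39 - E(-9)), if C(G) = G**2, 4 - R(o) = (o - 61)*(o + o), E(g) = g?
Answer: -5196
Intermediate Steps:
R(o) = 4 - 2*o*(-61 + o) (R(o) = 4 - (o - 61)*(o + o) = 4 - (-61 + o)*2*o = 4 - 2*o*(-61 + o))
R(86) - C(-39 - E(-9)) = (4 - 2*86**2 + 122*86) - (-39 - 1*(-9))**2 = (4 - 2*7396 + 10492) - (-39 + 9)**2 = (4 - 14792 + 10492) - 1*(-30)**2 = -4296 - 1*900 = -4296 - 900 = -5196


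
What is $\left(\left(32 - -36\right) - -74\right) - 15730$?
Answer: $-15588$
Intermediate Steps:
$\left(\left(32 - -36\right) - -74\right) - 15730 = \left(\left(32 + 36\right) + 74\right) - 15730 = \left(68 + 74\right) - 15730 = 142 - 15730 = -15588$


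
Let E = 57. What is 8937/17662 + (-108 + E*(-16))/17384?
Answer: 8584098/19189763 ≈ 0.44733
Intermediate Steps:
8937/17662 + (-108 + E*(-16))/17384 = 8937/17662 + (-108 + 57*(-16))/17384 = 8937*(1/17662) + (-108 - 912)*(1/17384) = 8937/17662 - 1020*1/17384 = 8937/17662 - 255/4346 = 8584098/19189763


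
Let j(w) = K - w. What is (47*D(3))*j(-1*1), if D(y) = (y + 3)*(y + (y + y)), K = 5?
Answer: 15228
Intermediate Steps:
D(y) = 3*y*(3 + y) (D(y) = (3 + y)*(y + 2*y) = (3 + y)*(3*y) = 3*y*(3 + y))
j(w) = 5 - w
(47*D(3))*j(-1*1) = (47*(3*3*(3 + 3)))*(5 - (-1)) = (47*(3*3*6))*(5 - 1*(-1)) = (47*54)*(5 + 1) = 2538*6 = 15228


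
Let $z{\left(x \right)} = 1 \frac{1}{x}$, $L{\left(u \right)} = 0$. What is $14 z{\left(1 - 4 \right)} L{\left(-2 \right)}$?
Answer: $0$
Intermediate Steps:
$z{\left(x \right)} = \frac{1}{x}$
$14 z{\left(1 - 4 \right)} L{\left(-2 \right)} = \frac{14}{1 - 4} \cdot 0 = \frac{14}{-3} \cdot 0 = 14 \left(- \frac{1}{3}\right) 0 = \left(- \frac{14}{3}\right) 0 = 0$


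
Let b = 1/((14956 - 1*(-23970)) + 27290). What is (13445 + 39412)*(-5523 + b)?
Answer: -6443461527573/22072 ≈ -2.9193e+8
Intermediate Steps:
b = 1/66216 (b = 1/((14956 + 23970) + 27290) = 1/(38926 + 27290) = 1/66216 ≈ 1.5102e-5)
(13445 + 39412)*(-5523 + b) = (13445 + 39412)*(-5523 + 1/66216) = 52857*(-365710967/66216) = -6443461527573/22072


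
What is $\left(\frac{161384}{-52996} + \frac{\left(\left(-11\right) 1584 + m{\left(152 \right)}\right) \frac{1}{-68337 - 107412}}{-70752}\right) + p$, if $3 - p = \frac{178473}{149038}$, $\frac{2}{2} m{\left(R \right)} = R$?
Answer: $- \frac{1907051041521112771}{1534587706915992036} \approx -1.2427$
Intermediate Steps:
$m{\left(R \right)} = R$
$p = \frac{268641}{149038}$ ($p = 3 - \frac{178473}{149038} = \frac{268641}{149038} \approx 1.8025$)
$\left(\frac{161384}{-52996} + \frac{\left(\left(-11\right) 1584 + m{\left(152 \right)}\right) \frac{1}{-68337 - 107412}}{-70752}\right) + p = \left(\frac{161384}{-52996} + \frac{\left(\left(-11\right) 1584 + 152\right) \frac{1}{-68337 - 107412}}{-70752}\right) + \frac{268641}{149038} = \left(161384 \left(- \frac{1}{52996}\right) + \frac{-17424 + 152}{-175749} \left(- \frac{1}{70752}\right)\right) + \frac{268641}{149038} = \left(- \frac{40346}{13249} + \left(-17272\right) \left(- \frac{1}{175749}\right) \left(- \frac{1}{70752}\right)\right) + \frac{268641}{149038} = \left(- \frac{40346}{13249} + \frac{17272}{175749} \left(- \frac{1}{70752}\right)\right) + \frac{268641}{149038} = \left(- \frac{40346}{13249} - \frac{2159}{1554324156}\right) + \frac{268641}{149038} = - \frac{62710791002567}{20593240742844} + \frac{268641}{149038} = - \frac{1907051041521112771}{1534587706915992036}$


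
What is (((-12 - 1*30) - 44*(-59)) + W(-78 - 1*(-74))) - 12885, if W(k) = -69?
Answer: -10400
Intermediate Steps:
(((-12 - 1*30) - 44*(-59)) + W(-78 - 1*(-74))) - 12885 = (((-12 - 1*30) - 44*(-59)) - 69) - 12885 = (((-12 - 30) + 2596) - 69) - 12885 = ((-42 + 2596) - 69) - 12885 = (2554 - 69) - 12885 = 2485 - 12885 = -10400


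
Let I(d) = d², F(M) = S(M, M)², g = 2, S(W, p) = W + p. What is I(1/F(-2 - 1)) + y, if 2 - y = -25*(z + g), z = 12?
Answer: 456193/1296 ≈ 352.00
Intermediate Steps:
F(M) = 4*M² (F(M) = (M + M)² = (2*M)² = 4*M²)
y = 352 (y = 2 - (-25)*(12 + 2) = 2 - (-25)*14 = 2 - 1*(-350) = 2 + 350 = 352)
I(1/F(-2 - 1)) + y = (1/(4*(-2 - 1)²))² + 352 = (1/(4*(-3)²))² + 352 = (1/(4*9))² + 352 = (1/36)² + 352 = 1/1296 + 352 = 456193/1296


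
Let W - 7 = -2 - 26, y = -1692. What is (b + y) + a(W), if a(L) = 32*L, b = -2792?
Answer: -5156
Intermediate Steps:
W = -21 (W = 7 + (-2 - 26) = 7 - 28 = -21)
(b + y) + a(W) = (-2792 - 1692) + 32*(-21) = -4484 - 672 = -5156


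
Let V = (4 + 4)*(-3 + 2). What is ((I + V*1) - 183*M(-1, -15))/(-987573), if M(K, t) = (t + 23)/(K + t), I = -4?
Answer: -53/658382 ≈ -8.0500e-5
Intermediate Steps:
M(K, t) = (23 + t)/(K + t)
V = -8 (V = 8*(-1) = -8)
((I + V*1) - 183*M(-1, -15))/(-987573) = ((-4 - 8*1) - 183*(23 - 15)/(-1 - 15))/(-987573) = ((-4 - 8) - 183*8/(-16))*(-1/987573) = (-12 - (-183)*8/16)*(-1/987573) = (-12 - 183*(-1/2))*(-1/987573) = (-12 + 183/2)*(-1/987573) = (159/2)*(-1/987573) = -53/658382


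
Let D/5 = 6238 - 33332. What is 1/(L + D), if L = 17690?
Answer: -1/117780 ≈ -8.4904e-6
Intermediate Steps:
D = -135470 (D = 5*(6238 - 33332) = 5*(-27094) = -135470)
1/(L + D) = 1/(17690 - 135470) = 1/(-117780) = -1/117780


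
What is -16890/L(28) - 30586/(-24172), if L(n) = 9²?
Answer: -67631269/326322 ≈ -207.25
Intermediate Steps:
L(n) = 81
-16890/L(28) - 30586/(-24172) = -16890/81 - 30586/(-24172) = -16890*1/81 - 30586*(-1/24172) = -5630/27 + 15293/12086 = -67631269/326322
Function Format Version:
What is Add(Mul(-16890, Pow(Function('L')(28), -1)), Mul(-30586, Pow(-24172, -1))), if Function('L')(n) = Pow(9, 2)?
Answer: Rational(-67631269, 326322) ≈ -207.25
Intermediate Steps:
Function('L')(n) = 81
Add(Mul(-16890, Pow(Function('L')(28), -1)), Mul(-30586, Pow(-24172, -1))) = Add(Mul(-16890, Pow(81, -1)), Mul(-30586, Pow(-24172, -1))) = Add(Mul(-16890, Rational(1, 81)), Mul(-30586, Rational(-1, 24172))) = Add(Rational(-5630, 27), Rational(15293, 12086)) = Rational(-67631269, 326322)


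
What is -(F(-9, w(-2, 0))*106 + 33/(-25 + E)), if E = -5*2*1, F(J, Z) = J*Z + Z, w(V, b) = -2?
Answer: -59327/35 ≈ -1695.1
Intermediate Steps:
F(J, Z) = Z + J*Z
E = -10 (E = -10*1 = -10)
-(F(-9, w(-2, 0))*106 + 33/(-25 + E)) = -(-2*(1 - 9)*106 + 33/(-25 - 10)) = -(-2*(-8)*106 + 33/(-35)) = -(16*106 + 33*(-1/35)) = -(1696 - 33/35) = -1*59327/35 = -59327/35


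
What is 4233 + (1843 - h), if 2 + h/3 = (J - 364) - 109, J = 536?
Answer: 5893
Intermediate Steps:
h = 183 (h = -6 + 3*((536 - 364) - 109) = -6 + 3*(172 - 109) = -6 + 3*63 = -6 + 189 = 183)
4233 + (1843 - h) = 4233 + (1843 - 1*183) = 4233 + (1843 - 183) = 4233 + 1660 = 5893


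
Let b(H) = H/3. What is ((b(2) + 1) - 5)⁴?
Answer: 10000/81 ≈ 123.46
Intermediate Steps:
b(H) = H/3 (b(H) = H*(⅓) = H/3)
((b(2) + 1) - 5)⁴ = (((⅓)*2 + 1) - 5)⁴ = ((⅔ + 1) - 5)⁴ = (5/3 - 5)⁴ = (-10/3)⁴ = 10000/81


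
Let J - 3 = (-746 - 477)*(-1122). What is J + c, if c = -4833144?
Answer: -3460935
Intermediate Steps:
J = 1372209 (J = 3 + (-746 - 477)*(-1122) = 3 - 1223*(-1122) = 3 + 1372206 = 1372209)
J + c = 1372209 - 4833144 = -3460935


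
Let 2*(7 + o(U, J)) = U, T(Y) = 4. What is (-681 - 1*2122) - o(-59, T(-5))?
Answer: -5533/2 ≈ -2766.5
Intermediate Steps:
o(U, J) = -7 + U/2
(-681 - 1*2122) - o(-59, T(-5)) = (-681 - 1*2122) - (-7 + (½)*(-59)) = (-681 - 2122) - (-7 - 59/2) = -2803 - 1*(-73/2) = -2803 + 73/2 = -5533/2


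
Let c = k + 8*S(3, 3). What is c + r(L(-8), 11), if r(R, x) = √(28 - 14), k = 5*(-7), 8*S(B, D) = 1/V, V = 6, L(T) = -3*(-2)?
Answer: -209/6 + √14 ≈ -31.092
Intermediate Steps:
L(T) = 6
S(B, D) = 1/48 (S(B, D) = (⅛)/6 = (⅛)*(⅙) = 1/48)
k = -35
r(R, x) = √14
c = -209/6 (c = -35 + 8*(1/48) = -35 + ⅙ = -209/6 ≈ -34.833)
c + r(L(-8), 11) = -209/6 + √14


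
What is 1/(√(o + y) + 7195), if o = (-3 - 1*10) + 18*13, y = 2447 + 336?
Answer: 7195/51765021 - 2*√751/51765021 ≈ 0.00013793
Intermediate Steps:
y = 2783
o = 221 (o = (-3 - 10) + 234 = -13 + 234 = 221)
1/(√(o + y) + 7195) = 1/(√(221 + 2783) + 7195) = 1/(√3004 + 7195) = 1/(2*√751 + 7195) = 1/(7195 + 2*√751)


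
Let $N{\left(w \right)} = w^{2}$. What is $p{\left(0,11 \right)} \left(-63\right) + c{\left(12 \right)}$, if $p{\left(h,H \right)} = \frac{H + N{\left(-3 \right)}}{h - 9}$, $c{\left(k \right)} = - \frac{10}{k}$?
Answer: $\frac{835}{6} \approx 139.17$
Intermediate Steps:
$p{\left(h,H \right)} = \frac{9 + H}{-9 + h}$ ($p{\left(h,H \right)} = \frac{H + \left(-3\right)^{2}}{h - 9} = \frac{H + 9}{-9 + h} = \frac{9 + H}{-9 + h}$)
$p{\left(0,11 \right)} \left(-63\right) + c{\left(12 \right)} = \frac{9 + 11}{-9 + 0} \left(-63\right) - \frac{10}{12} = \frac{1}{-9} \cdot 20 \left(-63\right) - \frac{5}{6} = \left(- \frac{1}{9}\right) 20 \left(-63\right) - \frac{5}{6} = \left(- \frac{20}{9}\right) \left(-63\right) - \frac{5}{6} = 140 - \frac{5}{6} = \frac{835}{6}$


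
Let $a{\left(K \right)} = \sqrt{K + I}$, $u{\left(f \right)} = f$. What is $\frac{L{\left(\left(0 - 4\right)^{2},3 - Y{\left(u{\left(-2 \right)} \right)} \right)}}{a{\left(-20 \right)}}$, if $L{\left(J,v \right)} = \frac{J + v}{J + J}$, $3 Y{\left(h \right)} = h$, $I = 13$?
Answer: $- \frac{59 i \sqrt{7}}{672} \approx - 0.23229 i$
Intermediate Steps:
$Y{\left(h \right)} = \frac{h}{3}$
$L{\left(J,v \right)} = \frac{J + v}{2 J}$
$a{\left(K \right)} = \sqrt{13 + K}$ ($a{\left(K \right)} = \sqrt{K + 13} = \sqrt{13 + K}$)
$\frac{L{\left(\left(0 - 4\right)^{2},3 - Y{\left(u{\left(-2 \right)} \right)} \right)}}{a{\left(-20 \right)}} = \frac{\frac{1}{2} \frac{1}{\left(0 - 4\right)^{2}} \left(\left(0 - 4\right)^{2} + \left(3 - \frac{1}{3} \left(-2\right)\right)\right)}{\sqrt{13 - 20}} = \frac{\frac{1}{2} \frac{1}{\left(-4\right)^{2}} \left(\left(-4\right)^{2} + \left(3 - - \frac{2}{3}\right)\right)}{\sqrt{-7}} = \frac{\frac{1}{2} \cdot \frac{1}{16} \left(16 + \left(3 + \frac{2}{3}\right)\right)}{i \sqrt{7}} = \frac{1}{2} \cdot \frac{1}{16} \left(16 + \frac{11}{3}\right) \left(- \frac{i \sqrt{7}}{7}\right) = \frac{1}{2} \cdot \frac{1}{16} \cdot \frac{59}{3} \left(- \frac{i \sqrt{7}}{7}\right) = \frac{59 \left(- \frac{i \sqrt{7}}{7}\right)}{96} = - \frac{59 i \sqrt{7}}{672}$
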